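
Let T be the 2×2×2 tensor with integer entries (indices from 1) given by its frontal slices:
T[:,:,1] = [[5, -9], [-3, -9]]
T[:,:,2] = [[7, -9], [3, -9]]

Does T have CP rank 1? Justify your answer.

No

The mode-2 unfolding of T (rows indexed by j, columns by (i,k) = (1,1), (1,2), (2,1), (2,2)) is [[5, 7, -3, 3], [-9, -9, -9, -9]].
There the 2×2 minor on rows j ∈ {1, 2}, columns (i,k) ∈ {(1,1), (1,2)} is det [[5, 7], [-9, -9]] = 18 ≠ 0, so this unfolding has rank ≥ 2; CP rank is at least every unfolding rank, so rank(T) ≥ 2.
In particular rank(T) ≥ 2 > 1, so T is not rank-1.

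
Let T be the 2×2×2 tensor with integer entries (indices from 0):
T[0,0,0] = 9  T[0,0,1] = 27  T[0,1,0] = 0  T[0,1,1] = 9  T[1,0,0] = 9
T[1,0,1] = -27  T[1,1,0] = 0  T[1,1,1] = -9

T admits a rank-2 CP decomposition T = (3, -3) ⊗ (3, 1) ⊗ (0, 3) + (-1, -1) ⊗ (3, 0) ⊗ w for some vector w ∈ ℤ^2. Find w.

Subtract the known terms from T to get the rank-1 residual R = (-1, -1) ⊗ (3, 0) ⊗ w, so R[i,j,k] = a[i]·b[j]·w[k]. Pick indices with nonzero a[0]·b[0] = (-1)·(3) = -3. Only the fibre through (0,0,·) is needed: R[0,0,:] = T[0,0,:] − Σₗ aₗ[0]bₗ[0]cₗ = [9, 27] − (3)·(3)·(0, 3) = [9, 0]. Then w[k] = R[0,0,k] / -3 for each k, giving w = [9, 0] / -3 = (-3, 0).

w = (-3, 0)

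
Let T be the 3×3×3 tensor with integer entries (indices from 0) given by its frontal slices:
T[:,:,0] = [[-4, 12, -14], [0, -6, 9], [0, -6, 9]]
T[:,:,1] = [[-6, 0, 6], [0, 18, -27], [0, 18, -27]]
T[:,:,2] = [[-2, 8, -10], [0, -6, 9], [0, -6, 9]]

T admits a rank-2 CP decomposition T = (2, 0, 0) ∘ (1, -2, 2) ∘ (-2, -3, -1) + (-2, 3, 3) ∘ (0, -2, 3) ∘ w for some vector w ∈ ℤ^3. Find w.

Subtract the known terms from T to get the rank-1 residual R = (-2, 3, 3) ∘ (0, -2, 3) ∘ w, so R[i,j,k] = a[i]·b[j]·w[k]. Pick indices with nonzero a[0]·b[1] = (-2)·(-2) = 4. Only the fibre through (0,1,·) is needed: R[0,1,:] = T[0,1,:] − Σₗ aₗ[0]bₗ[1]cₗ = [12, 0, 8] − (2)·(-2)·(-2, -3, -1) = [4, -12, 4]. Then w[k] = R[0,1,k] / 4 for each k, giving w = [4, -12, 4] / 4 = (1, -3, 1).

w = (1, -3, 1)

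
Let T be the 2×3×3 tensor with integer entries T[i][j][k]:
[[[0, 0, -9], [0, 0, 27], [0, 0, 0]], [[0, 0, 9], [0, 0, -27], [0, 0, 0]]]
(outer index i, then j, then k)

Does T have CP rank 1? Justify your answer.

If T = a ⊗ b ⊗ c then every fibre of T is a multiple of the corresponding factor, so read the factors off the fibres through the nonzero entry T[0,0,2] = -9.
The mode-1 fibre T[:,0,2] = [-9, 9] gives a = (1, -1) (primitive direction); the mode-2 fibre T[0,:,2] = [-9, 27, 0] gives b = (1, -3, 0); then c[k] = T[0,0,k] / (a[0]·b[0]) = [0, 0, -9] / 1 = (0, 0, -9).
Expanding (1, -1) ⊗ (1, -3, 0) ⊗ (0, 0, -9) reproduces all 18 entries of T, so T = (1, -1) ⊗ (1, -3, 0) ⊗ (0, 0, -9) and rank(T) ≤ 1.
Equivalently every frontal slice T[:,:,k] is c[k] times the rank-1 matrix (1, -1) ⊗ (1, -3, 0). So T has rank 1 (it is nonzero).

Yes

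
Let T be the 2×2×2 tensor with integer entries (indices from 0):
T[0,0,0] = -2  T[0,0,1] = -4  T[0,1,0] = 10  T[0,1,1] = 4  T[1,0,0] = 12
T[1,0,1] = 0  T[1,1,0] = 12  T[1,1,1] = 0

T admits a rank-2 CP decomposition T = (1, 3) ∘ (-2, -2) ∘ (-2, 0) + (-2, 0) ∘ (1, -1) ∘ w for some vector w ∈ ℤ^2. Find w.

w = (3, 2)

Subtract the known terms from T to get the rank-1 residual R = (-2, 0) ∘ (1, -1) ∘ w, so R[i,j,k] = a[i]·b[j]·w[k]. Pick indices with nonzero a[0]·b[0] = (-2)·(1) = -2. Only the fibre through (0,0,·) is needed: R[0,0,:] = T[0,0,:] − Σₗ aₗ[0]bₗ[0]cₗ = [-2, -4] − (1)·(-2)·(-2, 0) = [-6, -4]. Then w[k] = R[0,0,k] / -2 for each k, giving w = [-6, -4] / -2 = (3, 2).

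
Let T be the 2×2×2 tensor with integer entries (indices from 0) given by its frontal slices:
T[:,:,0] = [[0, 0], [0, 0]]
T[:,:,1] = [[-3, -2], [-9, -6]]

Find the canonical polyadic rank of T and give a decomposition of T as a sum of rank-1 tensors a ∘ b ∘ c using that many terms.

rank(T) = 1

Lower bound: T ≠ 0 (e.g. T[0,0,1] = -3), so rank(T) ≥ 1.
Upper bound: if T = a ∘ b ∘ c then every fibre of T is a multiple of the corresponding factor, so read the factors off the fibres through the nonzero entry T[0,0,1] = -3.
The mode-1 fibre T[:,0,1] = [-3, -9] gives a = [1, 3] (primitive direction); the mode-2 fibre T[0,:,1] = [-3, -2] gives b = [3, 2]; then c[k] = T[0,0,k] / (a[0]·b[0]) = [0, -3] / 3 = [0, -1].
Expanding [1, 3] ∘ [3, 2] ∘ [0, -1] reproduces all 8 entries of T, so T = [1, 3] ∘ [3, 2] ∘ [0, -1] and rank(T) ≤ 1.
These bounds meet, so rank(T) = 1.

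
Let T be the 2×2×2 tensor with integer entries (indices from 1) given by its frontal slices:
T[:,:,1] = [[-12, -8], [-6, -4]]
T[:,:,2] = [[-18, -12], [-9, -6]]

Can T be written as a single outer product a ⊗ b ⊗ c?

If T = a ⊗ b ⊗ c then every fibre of T is a multiple of the corresponding factor, so read the factors off the fibres through the nonzero entry T[1,1,1] = -12.
The mode-1 fibre T[:,1,1] = [-12, -6] gives a = [2, 1] (primitive direction); the mode-2 fibre T[1,:,1] = [-12, -8] gives b = [3, 2]; then c[k] = T[1,1,k] / (a[1]·b[1]) = [-12, -18] / 6 = [-2, -3].
Expanding [2, 1] ⊗ [3, 2] ⊗ [-2, -3] reproduces all 8 entries of T, so T = [2, 1] ⊗ [3, 2] ⊗ [-2, -3] and rank(T) ≤ 1.
Equivalently every frontal slice T[:,:,k] is c[k] times the rank-1 matrix [2, 1] ⊗ [3, 2]. So T has rank 1 (it is nonzero).

Yes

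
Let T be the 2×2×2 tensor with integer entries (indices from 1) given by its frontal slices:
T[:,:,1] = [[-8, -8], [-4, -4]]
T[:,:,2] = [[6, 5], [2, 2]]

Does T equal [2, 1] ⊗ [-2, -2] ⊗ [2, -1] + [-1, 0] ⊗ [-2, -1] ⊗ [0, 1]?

Reconstruct entrywise from the claimed factors. For example, T[2,1,1] = -4 and Σₗ aₗ[2]bₗ[1]cₗ[1] = (1)·(-2)·(2) + (0)·(-2)·(0) = -4; checking all 8 entries, every one matches. The claim holds.

Yes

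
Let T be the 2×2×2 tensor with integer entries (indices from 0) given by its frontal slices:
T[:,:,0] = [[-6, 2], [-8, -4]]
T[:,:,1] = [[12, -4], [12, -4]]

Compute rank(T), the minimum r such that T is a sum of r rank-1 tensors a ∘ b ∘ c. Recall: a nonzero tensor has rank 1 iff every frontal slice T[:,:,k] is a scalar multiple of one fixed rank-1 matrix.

Lower bound: in the mode-1 unfolding of T (rows indexed by i, columns by (j,k)) the 2×2 minor on rows i ∈ {0, 1}, columns (j,k) ∈ {(0,0), (0,1)} is det [[-6, 12], [-8, 12]] = 24 ≠ 0, so that unfolding has rank ≥ 2 and hence rank(T) ≥ 2 (CP rank is at least every unfolding rank, though it can be larger).
Upper bound: with S_k = T[:,:,k], the two rank-1 terms a₁b₁ᵀ, a₂b₂ᵀ are the rank-1 members of the pencil x·S₀ + y·S₁.
det(x·S₀ + y·S₁) is 40·x² − 80·xy = 40·(x − 2·y)(x), vanishing at (x:y) = (2:1) and (0:1).
M₁ = 2·S₀ + S₁ = [[0, 0], [-4, -12]] = (-4)·[0, 1][1, 3]ᵀ and M₂ = S₁ = [[12, -4], [12, -4]] = 4·[1, 1][3, -1]ᵀ, so take a₁ = [0, 1], b₁ = [1, 3], a₂ = [1, 1], b₂ = [3, -1].
Each slice is an integer combination of E₁ = a₁b₁ᵀ and E₂ = a₂b₂ᵀ: S₀ = −2·E₁ − 2·E₂, S₁ = 4·E₂; reading off coefficients, c₁ = [-2, 0] and c₂ = [-2, 4].
Hence T = [0, 1] ∘ [1, 3] ∘ [-2, 0] + [1, 1] ∘ [3, -1] ∘ [-2, 4], so rank(T) ≤ 2.
These bounds meet, so rank(T) = 2.

2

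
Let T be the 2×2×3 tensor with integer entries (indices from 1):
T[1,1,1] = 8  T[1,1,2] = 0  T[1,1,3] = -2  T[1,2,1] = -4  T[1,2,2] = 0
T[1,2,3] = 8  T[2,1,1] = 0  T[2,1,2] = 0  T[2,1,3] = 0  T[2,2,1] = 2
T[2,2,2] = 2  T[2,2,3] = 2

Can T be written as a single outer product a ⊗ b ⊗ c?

No

The mode-3 unfolding of T (rows indexed by k, columns by (i,j) = (1,1), (1,2), (2,1), (2,2)) is [[8, -4, 0, 2], [0, 0, 0, 2], [-2, 8, 0, 2]].
There the 3×3 minor on rows k ∈ {1, 2, 3}, columns (i,j) ∈ {(1,1), (1,2), (2,2)} is det [[8, -4, 2], [0, 0, 2], [-2, 8, 2]] = -112 ≠ 0, so this unfolding has rank ≥ 3; CP rank is at least every unfolding rank, so rank(T) ≥ 3.
In particular rank(T) ≥ 3 > 1, so T is not rank-1.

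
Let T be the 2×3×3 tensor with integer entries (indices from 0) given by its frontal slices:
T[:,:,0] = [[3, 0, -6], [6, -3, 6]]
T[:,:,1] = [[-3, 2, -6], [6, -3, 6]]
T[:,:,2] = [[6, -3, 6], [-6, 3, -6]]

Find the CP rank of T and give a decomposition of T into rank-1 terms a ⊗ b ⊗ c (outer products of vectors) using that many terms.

Lower bound: the mode-1 unfolding of T (rows indexed by i, columns by (j,k) = (0,0), (0,1), (0,2), (1,0), (1,1), (1,2), (2,0), (2,1), (2,2)) is [[3, -3, 6, 0, 2, -3, -6, -6, 6], [6, 6, -6, -3, -3, 3, 6, 6, -6]].
There the 2×2 minor on rows i ∈ {0, 1}, columns (j,k) ∈ {(0,0), (0,1)} is det [[3, -3], [6, 6]] = 36 ≠ 0, so this unfolding has rank ≥ 2; CP rank is at least every unfolding rank, so rank(T) ≥ 2. (This is only a lower bound: in general the CP rank may exceed every unfolding rank, so we still need to exhibit 2 rank-1 terms summing to T.)
Upper bound — finding two terms. Write S_k = T[:,:,k] for the frontal slices: S₀ = [[3, 0, -6], [6, -3, 6]], S₁ = [[-3, 2, -6], [6, -3, 6]], S₂ = [[6, -3, 6], [-6, 3, -6]].
If T = a₁ ⊗ b₁ ⊗ c₁ + a₂ ⊗ b₂ ⊗ c₂ then each S_k = c₁[k]·a₁b₁ᵀ + c₂[k]·a₂b₂ᵀ. S₀ and S₁ are linearly independent, so a₁b₁ᵀ and a₂b₂ᵀ must span the same plane of matrices: they are the rank-1 matrices of the form x·S₀ + y·S₁.
The 2×2 minor of x·S₀ + y·S₁ on rows {0,1}, columns {0,1} is −9·x² − 12·xy − 3·y² = (-3)·(x + y)(3·x + y), vanishing at (x:y) = (1:-1) and (1:-3).
M₁ = S₀ − S₁ = [[6, -2, 0], [0, 0, 0]] = 2·[1, 0][3, -1, 0]ᵀ and M₂ = S₀ − 3·S₁ = [[12, -6, 12], [-12, 6, -12]] = 6·[1, -1][2, -1, 2]ᵀ, so take a₁ = [1, 0], b₁ = [3, -1, 0], a₂ = [1, -1], b₂ = [2, -1, 2].
Each slice is an integer combination of E₁ = a₁b₁ᵀ and E₂ = a₂b₂ᵀ: S₀ = 3·E₁ − 3·E₂, S₁ = E₁ − 3·E₂, S₂ = 3·E₂; reading off coefficients, c₁ = [3, 1, 0] and c₂ = [-3, -3, 3].
Hence T = [1, 0] ⊗ [3, -1, 0] ⊗ [3, 1, 0] + [1, -1] ⊗ [2, -1, 2] ⊗ [-3, -3, 3], so rank(T) ≤ 2.
These bounds meet, so rank(T) = 2.

rank(T) = 2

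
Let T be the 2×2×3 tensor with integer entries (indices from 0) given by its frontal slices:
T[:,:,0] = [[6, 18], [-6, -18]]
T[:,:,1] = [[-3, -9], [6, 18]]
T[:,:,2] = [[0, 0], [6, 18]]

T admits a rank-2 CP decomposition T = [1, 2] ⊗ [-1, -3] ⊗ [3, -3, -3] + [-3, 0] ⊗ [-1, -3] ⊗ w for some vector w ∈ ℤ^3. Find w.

w = [3, -2, -1]

Subtract the known terms from T to get the rank-1 residual R = [-3, 0] ⊗ [-1, -3] ⊗ w, so R[i,j,k] = a[i]·b[j]·w[k]. Pick indices with nonzero a[0]·b[0] = (-3)·(-1) = 3. Only the fibre through (0,0,·) is needed: R[0,0,:] = T[0,0,:] − Σₗ aₗ[0]bₗ[0]cₗ = [6, -3, 0] − (1)·(-1)·[3, -3, -3] = [9, -6, -3]. Then w[k] = R[0,0,k] / 3 for each k, giving w = [9, -6, -3] / 3 = [3, -2, -1].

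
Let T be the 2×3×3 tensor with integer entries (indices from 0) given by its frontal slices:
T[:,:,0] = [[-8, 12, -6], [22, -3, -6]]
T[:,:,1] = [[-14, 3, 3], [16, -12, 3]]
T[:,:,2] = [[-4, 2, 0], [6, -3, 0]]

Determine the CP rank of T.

Lower bound: the mode-1 unfolding of T (rows indexed by i, columns by (j,k) = (0,0), (0,1), (0,2), (1,0), (1,1), (1,2), (2,0), (2,1), (2,2)) is [[-8, -14, -4, 12, 3, 2, -6, 3, 0], [22, 16, 6, -3, -12, -3, -6, 3, 0]].
There the 2×2 minor on rows i ∈ {0, 1}, columns (j,k) ∈ {(0,0), (0,1)} is det [[-8, -14], [22, 16]] = 180 ≠ 0, so this unfolding has rank ≥ 2; CP rank is at least every unfolding rank, so rank(T) ≥ 2. (This is only a lower bound: in general the CP rank may exceed every unfolding rank, so we still need to exhibit 2 rank-1 terms summing to T.)
Upper bound — finding two terms. Write S_k = T[:,:,k] for the frontal slices: S₀ = [[-8, 12, -6], [22, -3, -6]], S₁ = [[-14, 3, 3], [16, -12, 3]], S₂ = [[-4, 2, 0], [6, -3, 0]].
If T = a₁ (x) b₁ (x) c₁ + a₂ (x) b₂ (x) c₂ then each S_k = c₁[k]·a₁b₁ᵀ + c₂[k]·a₂b₂ᵀ. S₀ and S₁ are linearly independent, so a₁b₁ᵀ and a₂b₂ᵀ must span the same plane of matrices: they are the rank-1 matrices of the form x·S₀ + y·S₁.
The 2×2 minor of x·S₀ + y·S₁ on rows {0,1}, columns {0,1} is −240·x² − 120·xy + 120·y² = (-120)·(2·x − y)(x + y), vanishing at (x:y) = (1:2) and (1:-1).
M₁ = S₀ + 2·S₁ = [[-36, 18, 0], [54, -27, 0]] = (-9)·[2, -3][2, -1, 0]ᵀ and M₂ = S₀ − S₁ = [[6, 9, -9], [6, 9, -9]] = 3·[1, 1][2, 3, -3]ᵀ, so take a₁ = [2, -3], b₁ = [2, -1, 0], a₂ = [1, 1], b₂ = [2, 3, -3].
Each slice is an integer combination of E₁ = a₁b₁ᵀ and E₂ = a₂b₂ᵀ: S₀ = −3·E₁ + 2·E₂, S₁ = −3·E₁ − E₂, S₂ = −E₁; reading off coefficients, c₁ = [-3, -3, -1] and c₂ = [2, -1, 0].
Hence T = [2, -3] (x) [2, -1, 0] (x) [-3, -3, -1] + [1, 1] (x) [2, 3, -3] (x) [2, -1, 0], so rank(T) ≤ 2.
These bounds meet, so rank(T) = 2.
Check entry T[0,0,1] = -14: (2)·(2)·(-3) + (1)·(2)·(-1) = -14.

2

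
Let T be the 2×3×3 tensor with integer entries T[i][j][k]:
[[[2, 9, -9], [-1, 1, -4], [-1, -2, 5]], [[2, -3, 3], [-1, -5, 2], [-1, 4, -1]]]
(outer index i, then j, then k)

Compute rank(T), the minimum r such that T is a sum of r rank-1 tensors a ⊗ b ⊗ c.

3

Lower bound: the mode-2 unfolding of T (rows indexed by j, columns by (i,k) = (0,0), (0,1), (0,2), (1,0), (1,1), (1,2)) is [[2, 9, -9, 2, -3, 3], [-1, 1, -4, -1, -5, 2], [-1, -2, 5, -1, 4, -1]].
There the 3×3 minor on rows j ∈ {0, 1, 2}, columns (i,k) ∈ {(0,0), (0,1), (0,2)} is det [[2, 9, -9], [-1, 1, -4], [-1, -2, 5]] = 48 ≠ 0, so this unfolding has rank ≥ 3; CP rank is at least every unfolding rank, so rank(T) ≥ 3. (This is only a lower bound: in general the CP rank may exceed every unfolding rank, so we still need to exhibit 3 rank-1 terms summing to T.)
Upper bound: T is a sum of 3 rank-1 terms, T = [1, 1] ⊗ [0, 1, -1] ⊗ [1, -2, -1] + [1, 1] ⊗ [1, -1, 0] ⊗ [2, 1, -1] + [2, -1] ⊗ [2, 1, -1] ⊗ [0, 2, -2] (written with every a and b primitive with positive leading entry and the scale carried by c; CP decompositions are not unique, and this one is verified by expanding entrywise), so rank(T) ≤ 3.
These bounds meet, so rank(T) = 3.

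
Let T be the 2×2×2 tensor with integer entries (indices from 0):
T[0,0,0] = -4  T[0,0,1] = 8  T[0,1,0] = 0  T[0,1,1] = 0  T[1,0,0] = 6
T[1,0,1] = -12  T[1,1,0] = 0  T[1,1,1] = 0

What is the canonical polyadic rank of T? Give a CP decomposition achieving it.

rank(T) = 1

Lower bound: T ≠ 0 (e.g. T[0,0,0] = -4), so rank(T) ≥ 1.
Upper bound: if T = a ⊗ b ⊗ c then every fibre of T is a multiple of the corresponding factor, so read the factors off the fibres through the nonzero entry T[0,0,0] = -4.
The mode-1 fibre T[:,0,0] = [-4, 6] gives a = [2, -3] (primitive direction); the mode-2 fibre T[0,:,0] = [-4, 0] gives b = [1, 0]; then c[k] = T[0,0,k] / (a[0]·b[0]) = [-4, 8] / 2 = [-2, 4].
Expanding [2, -3] ⊗ [1, 0] ⊗ [-2, 4] reproduces all 8 entries of T, so T = [2, -3] ⊗ [1, 0] ⊗ [-2, 4] and rank(T) ≤ 1.
These bounds meet, so rank(T) = 1.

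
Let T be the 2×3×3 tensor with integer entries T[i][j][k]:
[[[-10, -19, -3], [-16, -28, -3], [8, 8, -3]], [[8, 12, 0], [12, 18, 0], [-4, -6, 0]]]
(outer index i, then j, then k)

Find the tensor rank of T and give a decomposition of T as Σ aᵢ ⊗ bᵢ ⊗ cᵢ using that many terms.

rank(T) = 2

Lower bound: the mode-2 unfolding of T (rows indexed by j, columns by (i,k) = (0,0), (0,1), (0,2), (1,0), (1,1), (1,2)) is [[-10, -19, -3, 8, 12, 0], [-16, -28, -3, 12, 18, 0], [8, 8, -3, -4, -6, 0]].
There the 2×2 minor on rows j ∈ {0, 1}, columns (i,k) ∈ {(0,0), (0,1)} is det [[-10, -19], [-16, -28]] = -24 ≠ 0, so this unfolding has rank ≥ 2; CP rank is at least every unfolding rank, so rank(T) ≥ 2. (This is only a lower bound: in general the CP rank may exceed every unfolding rank, so we still need to exhibit 2 rank-1 terms summing to T.)
Upper bound — finding two terms. Write S_k = T[:,:,k] for the frontal slices: S₀ = [[-10, -16, 8], [8, 12, -4]], S₁ = [[-19, -28, 8], [12, 18, -6]], S₂ = [[-3, -3, -3], [0, 0, 0]].
If T = a₁ ⊗ b₁ ⊗ c₁ + a₂ ⊗ b₂ ⊗ c₂ then each S_k = c₁[k]·a₁b₁ᵀ + c₂[k]·a₂b₂ᵀ. S₀ and S₁ are linearly independent, so a₁b₁ᵀ and a₂b₂ᵀ must span the same plane of matrices: they are the rank-1 matrices of the form x·S₀ + y·S₁.
The 2×2 minor of x·S₀ + y·S₁ on rows {0,1}, columns {0,1} is 8·x² + 8·xy − 6·y² = 2·(2·x + 3·y)(2·x − y), vanishing at (x:y) = (3:-2) and (1:2).
M₁ = 3·S₀ − 2·S₁ = [[8, 8, 8], [0, 0, 0]] = 8·(1, 0)(1, 1, 1)ᵀ and M₂ = S₀ + 2·S₁ = [[-48, -72, 24], [32, 48, -16]] = (-8)·(3, -2)(2, 3, -1)ᵀ, so take a₁ = (1, 0), b₁ = (1, 1, 1), a₂ = (3, -2), b₂ = (2, 3, -1).
Each slice is an integer combination of E₁ = a₁b₁ᵀ and E₂ = a₂b₂ᵀ: S₀ = 2·E₁ − 2·E₂, S₁ = −E₁ − 3·E₂, S₂ = −3·E₁; reading off coefficients, c₁ = (2, -1, -3) and c₂ = (-2, -3, 0).
Hence T = (1, 0) ⊗ (1, 1, 1) ⊗ (2, -1, -3) + (3, -2) ⊗ (2, 3, -1) ⊗ (-2, -3, 0), so rank(T) ≤ 2.
These bounds meet, so rank(T) = 2.
Check entry T[0,1,0] = -16: (1)·(1)·(2) + (3)·(3)·(-2) = -16.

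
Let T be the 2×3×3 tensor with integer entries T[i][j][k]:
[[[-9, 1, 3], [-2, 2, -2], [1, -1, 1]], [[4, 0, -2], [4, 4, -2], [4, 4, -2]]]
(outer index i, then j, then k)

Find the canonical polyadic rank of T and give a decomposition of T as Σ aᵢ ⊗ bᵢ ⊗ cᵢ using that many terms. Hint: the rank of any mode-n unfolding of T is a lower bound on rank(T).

Lower bound: the mode-3 unfolding of T (rows indexed by k, columns by (i,j) = (0,0), (0,1), (0,2), (1,0), (1,1), (1,2)) is [[-9, -2, 1, 4, 4, 4], [1, 2, -1, 0, 4, 4], [3, -2, 1, -2, -2, -2]].
There the 3×3 minor on rows k ∈ {0, 1, 2}, columns (i,j) ∈ {(0,0), (0,1), (1,1)} is det [[-9, -2, 4], [1, 2, 4], [3, -2, -2]] = -96 ≠ 0, so this unfolding has rank ≥ 3; CP rank is at least every unfolding rank, so rank(T) ≥ 3. (Flattening ranks never certify an upper bound on CP rank; for that we must actually write T with 3 rank-1 terms.)
Upper bound: T is a sum of 3 rank-1 terms, T = [0, 1] ⊗ [0, 1, 1] ⊗ [4, 4, -2] + [1, 0] ⊗ [1, 2, -1] ⊗ [-1, 1, -1] + [2, -1] ⊗ [1, 0, 0] ⊗ [-4, 0, 2] (one valid choice — decompositions are not unique — normalised so each a, b is primitive with positive first nonzero entry; check it by expanding all entries), so rank(T) ≤ 3.
These bounds meet, so rank(T) = 3.

rank(T) = 3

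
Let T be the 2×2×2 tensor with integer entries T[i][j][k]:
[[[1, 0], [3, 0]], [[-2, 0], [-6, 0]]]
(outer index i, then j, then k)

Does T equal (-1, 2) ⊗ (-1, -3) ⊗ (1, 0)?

Reconstruct entrywise from the claimed factors. For example, T[1,1,0] = -6 and Σₗ aₗ[1]bₗ[1]cₗ[0] = (2)·(-3)·(1) = -6; checking all 8 entries, every one matches. The claim holds.

Yes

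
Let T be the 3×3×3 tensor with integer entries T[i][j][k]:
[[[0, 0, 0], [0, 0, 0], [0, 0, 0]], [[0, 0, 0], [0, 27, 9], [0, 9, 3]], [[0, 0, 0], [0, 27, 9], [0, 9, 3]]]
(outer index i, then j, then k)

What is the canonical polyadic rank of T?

1

Lower bound: T ≠ 0 (e.g. T[1,1,1] = 27), so rank(T) ≥ 1.
Upper bound: the mode-1 fibre T[:,1,1] = [0, 27, 27] gives a = [0, 1, 1] (primitive direction); the mode-2 fibre T[1,:,1] = [0, 27, 9] gives b = [0, 3, 1]; then c[k] = T[1,1,k] / (a[1]·b[1]) = [0, 27, 9] / 3 = [0, 9, 3].
Expanding [0, 1, 1] (x) [0, 3, 1] (x) [0, 9, 3] reproduces all 27 entries of T, so T = [0, 1, 1] (x) [0, 3, 1] (x) [0, 9, 3] and rank(T) ≤ 1.
These bounds meet, so rank(T) = 1.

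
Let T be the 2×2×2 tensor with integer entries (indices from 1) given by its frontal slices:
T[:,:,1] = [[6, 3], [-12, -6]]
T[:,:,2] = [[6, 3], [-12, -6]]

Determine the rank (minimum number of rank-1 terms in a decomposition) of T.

1

Lower bound: T ≠ 0 (e.g. T[1,1,1] = 6), so rank(T) ≥ 1.
Upper bound: if T = a ⊗ b ⊗ c then every fibre of T is a multiple of the corresponding factor, so read the factors off the fibres through the nonzero entry T[1,1,1] = 6.
The mode-1 fibre T[:,1,1] = [6, -12] gives a = [1, -2] (primitive direction); the mode-2 fibre T[1,:,1] = [6, 3] gives b = [2, 1]; then c[k] = T[1,1,k] / (a[1]·b[1]) = [6, 6] / 2 = [3, 3].
Expanding [1, -2] ⊗ [2, 1] ⊗ [3, 3] reproduces all 8 entries of T, so T = [1, -2] ⊗ [2, 1] ⊗ [3, 3] and rank(T) ≤ 1.
These bounds meet, so rank(T) = 1.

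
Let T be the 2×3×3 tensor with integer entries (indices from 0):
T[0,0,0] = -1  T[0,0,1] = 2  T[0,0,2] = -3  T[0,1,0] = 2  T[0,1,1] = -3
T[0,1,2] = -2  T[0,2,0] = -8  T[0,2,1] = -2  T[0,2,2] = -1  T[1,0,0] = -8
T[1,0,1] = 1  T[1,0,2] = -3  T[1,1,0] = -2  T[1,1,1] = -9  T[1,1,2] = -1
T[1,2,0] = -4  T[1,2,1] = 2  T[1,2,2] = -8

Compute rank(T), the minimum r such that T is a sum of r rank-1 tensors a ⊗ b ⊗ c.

Lower bound: the mode-3 unfolding of T (rows indexed by k, columns by (i,j) = (0,0), (0,1), (0,2), (1,0), (1,1), (1,2)) is [[-1, 2, -8, -8, -2, -4], [2, -3, -2, 1, -9, 2], [-3, -2, -1, -3, -1, -8]].
There the 3×3 minor on rows k ∈ {0, 1, 2}, columns (i,j) ∈ {(0,0), (0,1), (0,2)} is det [[-1, 2, -8], [2, -3, -2], [-3, -2, -1]] = 121 ≠ 0, so this unfolding has rank ≥ 3; CP rank is at least every unfolding rank, so rank(T) ≥ 3. (Flattening ranks never certify an upper bound on CP rank; for that we must actually write T with 3 rank-1 terms.)
Upper bound: T is a sum of 3 rank-1 terms, T = [1, -1] ⊗ [1, 1, -2] ⊗ [2, 1, -1] + [1, 2] ⊗ [1, -1, 1] ⊗ [-2, 2, -1] + [1, 2] ⊗ [1, 2, 2] ⊗ [-1, -1, -1] (written with every a and b primitive with positive leading entry and the scale carried by c; CP decompositions are not unique, and this one is verified by expanding entrywise), so rank(T) ≤ 3.
These bounds meet, so rank(T) = 3.

3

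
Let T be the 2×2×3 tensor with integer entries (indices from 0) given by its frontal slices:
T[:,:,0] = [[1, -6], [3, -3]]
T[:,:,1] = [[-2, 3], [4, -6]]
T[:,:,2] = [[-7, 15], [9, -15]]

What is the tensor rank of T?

Lower bound: the mode-3 unfolding of T (rows indexed by k, columns by (i,j) = (0,0), (0,1), (1,0), (1,1)) is [[1, -6, 3, -3], [-2, 3, 4, -6], [-7, 15, 9, -15]].
There the 2×2 minor on rows k ∈ {0, 1}, columns (i,j) ∈ {(0,0), (0,1)} is det [[1, -6], [-2, 3]] = -9 ≠ 0, so this unfolding has rank ≥ 2; CP rank is at least every unfolding rank, so rank(T) ≥ 2. (Flattening ranks never certify an upper bound on CP rank; for that we must actually write T with 2 rank-1 terms.)
Upper bound — finding two terms. Write S_k = T[:,:,k] for the frontal slices: S₀ = [[1, -6], [3, -3]], S₁ = [[-2, 3], [4, -6]], S₂ = [[-7, 15], [9, -15]].
If T = a₁ ⊗ b₁ ⊗ c₁ + a₂ ⊗ b₂ ⊗ c₂ then each S_k = c₁[k]·a₁b₁ᵀ + c₂[k]·a₂b₂ᵀ. S₀ and S₁ are linearly independent, so a₁b₁ᵀ and a₂b₂ᵀ must span the same plane of matrices: they are the rank-1 matrices of the form x·S₀ + y·S₁.
det(x·S₀ + y·S₁) is 15·x² + 15·xy = 15·(x + y)(x), vanishing at (x:y) = (1:-1) and (0:1).
M₁ = S₀ − S₁ = [[3, -9], [-1, 3]] = (3, -1)(1, -3)ᵀ and M₂ = S₁ = [[-2, 3], [4, -6]] = −(1, -2)(2, -3)ᵀ, so take a₁ = (3, -1), b₁ = (1, -3), a₂ = (1, -2), b₂ = (2, -3).
Each slice is an integer combination of E₁ = a₁b₁ᵀ and E₂ = a₂b₂ᵀ: S₀ = E₁ − E₂, S₁ = −E₂, S₂ = −E₁ − 2·E₂; reading off coefficients, c₁ = (1, 0, -1) and c₂ = (-1, -1, -2).
Hence T = (3, -1) ⊗ (1, -3) ⊗ (1, 0, -1) + (1, -2) ⊗ (2, -3) ⊗ (-1, -1, -2), so rank(T) ≤ 2.
These bounds meet, so rank(T) = 2.

2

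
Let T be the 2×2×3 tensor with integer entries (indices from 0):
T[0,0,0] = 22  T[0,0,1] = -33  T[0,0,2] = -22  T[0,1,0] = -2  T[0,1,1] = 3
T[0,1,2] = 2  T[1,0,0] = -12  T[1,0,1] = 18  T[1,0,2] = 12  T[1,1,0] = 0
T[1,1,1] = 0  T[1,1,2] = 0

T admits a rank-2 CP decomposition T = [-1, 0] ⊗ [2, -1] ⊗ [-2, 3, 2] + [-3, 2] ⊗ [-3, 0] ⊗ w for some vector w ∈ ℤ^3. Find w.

w = [2, -3, -2]

Subtract the known terms from T to get the rank-1 residual R = [-3, 2] ⊗ [-3, 0] ⊗ w, so R[i,j,k] = a[i]·b[j]·w[k]. Pick indices with nonzero a[0]·b[0] = (-3)·(-3) = 9. Only the fibre through (0,0,·) is needed: R[0,0,:] = T[0,0,:] − Σₗ aₗ[0]bₗ[0]cₗ = [22, -33, -22] − (-1)·(2)·[-2, 3, 2] = [18, -27, -18]. Then w[k] = R[0,0,k] / 9 for each k, giving w = [18, -27, -18] / 9 = [2, -3, -2].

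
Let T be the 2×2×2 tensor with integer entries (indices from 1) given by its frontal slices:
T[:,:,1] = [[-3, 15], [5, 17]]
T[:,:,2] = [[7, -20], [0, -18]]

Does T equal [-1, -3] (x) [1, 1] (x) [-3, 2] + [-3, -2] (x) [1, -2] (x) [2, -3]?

Yes

Reconstruct entrywise from the claimed factors. For example, T[1,2,2] = -20 and Σₗ aₗ[1]bₗ[2]cₗ[2] = (-1)·(1)·(2) + (-3)·(-2)·(-3) = -20; checking all 8 entries, every one matches. The claim holds.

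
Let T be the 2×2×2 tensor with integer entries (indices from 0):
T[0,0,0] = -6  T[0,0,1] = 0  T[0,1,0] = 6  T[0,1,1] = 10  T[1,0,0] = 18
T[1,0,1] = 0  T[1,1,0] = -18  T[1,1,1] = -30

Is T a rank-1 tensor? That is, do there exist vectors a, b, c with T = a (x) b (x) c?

No

The mode-2 unfolding of T (rows indexed by j, columns by (i,k) = (0,0), (0,1), (1,0), (1,1)) is [[-6, 0, 18, 0], [6, 10, -18, -30]].
There the 2×2 minor on rows j ∈ {0, 1}, columns (i,k) ∈ {(0,0), (0,1)} is det [[-6, 0], [6, 10]] = -60 ≠ 0, so this unfolding has rank ≥ 2; CP rank is at least every unfolding rank, so rank(T) ≥ 2.
In particular rank(T) ≥ 2 > 1, so T is not rank-1.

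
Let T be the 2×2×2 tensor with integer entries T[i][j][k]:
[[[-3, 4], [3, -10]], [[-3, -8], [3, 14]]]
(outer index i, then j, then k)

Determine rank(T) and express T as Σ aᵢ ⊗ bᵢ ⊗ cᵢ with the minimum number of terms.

Lower bound: the mode-1 unfolding of T (rows indexed by i, columns by (j,k) = (0,0), (0,1), (1,0), (1,1)) is [[-3, 4, 3, -10], [-3, -8, 3, 14]].
There the 2×2 minor on rows i ∈ {0, 1}, columns (j,k) ∈ {(0,0), (0,1)} is det [[-3, 4], [-3, -8]] = 36 ≠ 0, so this unfolding has rank ≥ 2; CP rank is at least every unfolding rank, so rank(T) ≥ 2. (Unfolding ranks only ever bound the CP rank from below — rank(T) can be strictly larger than all of them — so the matching upper bound has to come from an explicit 2-term decomposition.)
Upper bound — finding two terms. Write S_k = T[:,:,k] for the frontal slices: S₀ = [[-3, 3], [-3, 3]], S₁ = [[4, -10], [-8, 14]].
If T = a₁ ⊗ b₁ ⊗ c₁ + a₂ ⊗ b₂ ⊗ c₂ then each S_k = c₁[k]·a₁b₁ᵀ + c₂[k]·a₂b₂ᵀ. S₀ and S₁ are linearly independent, so a₁b₁ᵀ and a₂b₂ᵀ must span the same plane of matrices: they are the rank-1 matrices of the form x·S₀ + y·S₁.
det(x·S₀ + y·S₁) is −36·xy − 24·y² = (-12)·(3·x + 2·y)(y), vanishing at (x:y) = (2:-3) and (1:0).
M₁ = 2·S₀ − 3·S₁ = [[-18, 36], [18, -36]] = (-18)·(1, -1)(1, -2)ᵀ and M₂ = S₀ = [[-3, 3], [-3, 3]] = (-3)·(1, 1)(1, -1)ᵀ, so take a₁ = (1, -1), b₁ = (1, -2), a₂ = (1, 1), b₂ = (1, -1).
Each slice is an integer combination of E₁ = a₁b₁ᵀ and E₂ = a₂b₂ᵀ: S₀ = −3·E₂, S₁ = 6·E₁ − 2·E₂; reading off coefficients, c₁ = (0, 6) and c₂ = (-3, -2).
Hence T = (1, -1) ⊗ (1, -2) ⊗ (0, 6) + (1, 1) ⊗ (1, -1) ⊗ (-3, -2), so rank(T) ≤ 2.
These bounds meet, so rank(T) = 2.
Check entry T[0,1,0] = 3: (1)·(-2)·(0) + (1)·(-1)·(-3) = 3.

rank(T) = 2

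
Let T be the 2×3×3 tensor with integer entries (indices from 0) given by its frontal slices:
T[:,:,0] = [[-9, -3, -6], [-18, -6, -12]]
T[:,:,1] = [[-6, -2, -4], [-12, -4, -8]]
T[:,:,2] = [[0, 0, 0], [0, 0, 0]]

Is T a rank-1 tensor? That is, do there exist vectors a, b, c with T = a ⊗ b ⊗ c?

Yes

If T = a ⊗ b ⊗ c then every fibre of T is a multiple of the corresponding factor, so read the factors off the fibres through the nonzero entry T[0,0,0] = -9.
The mode-1 fibre T[:,0,0] = [-9, -18] gives a = [1, 2] (primitive direction); the mode-2 fibre T[0,:,0] = [-9, -3, -6] gives b = [3, 1, 2]; then c[k] = T[0,0,k] / (a[0]·b[0]) = [-9, -6, 0] / 3 = [-3, -2, 0].
Expanding [1, 2] ⊗ [3, 1, 2] ⊗ [-3, -2, 0] reproduces all 18 entries of T, so T = [1, 2] ⊗ [3, 1, 2] ⊗ [-3, -2, 0] and rank(T) ≤ 1.
Equivalently every frontal slice T[:,:,k] is c[k] times the rank-1 matrix [1, 2] ⊗ [3, 1, 2]. So T has rank 1 (it is nonzero).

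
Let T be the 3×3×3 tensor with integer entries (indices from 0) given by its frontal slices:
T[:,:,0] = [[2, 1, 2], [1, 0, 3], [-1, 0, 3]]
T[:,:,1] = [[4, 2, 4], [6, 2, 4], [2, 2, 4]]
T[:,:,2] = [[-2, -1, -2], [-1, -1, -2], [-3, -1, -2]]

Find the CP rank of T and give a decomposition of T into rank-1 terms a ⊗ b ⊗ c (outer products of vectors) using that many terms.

rank(T) = 3

Lower bound: in the mode-2 unfolding of T (rows indexed by j, columns by (i,k)) the 3×3 minor on rows j ∈ {0, 1, 2}, columns (i,k) ∈ {(0,0), (1,0), (1,1)} is det [[2, 1, 6], [1, 0, 2], [2, 3, 4]] = 6 ≠ 0, so that unfolding has rank ≥ 3 and hence rank(T) ≥ 3 (CP rank is at least every unfolding rank, though it can be larger).
Upper bound: T is a sum of 3 rank-1 terms, T = [0, 1, -1] ⊗ [1, 0, 0] ⊗ [1, 2, 1] + [0, 1, 1] ⊗ [2, 1, -1] ⊗ [-1, 0, 0] + [1, 1, 1] ⊗ [2, 1, 2] ⊗ [1, 2, -1] (one valid choice — decompositions are not unique — normalised so each a, b is primitive with positive first nonzero entry; check it by expanding all entries), so rank(T) ≤ 3.
These bounds meet, so rank(T) = 3.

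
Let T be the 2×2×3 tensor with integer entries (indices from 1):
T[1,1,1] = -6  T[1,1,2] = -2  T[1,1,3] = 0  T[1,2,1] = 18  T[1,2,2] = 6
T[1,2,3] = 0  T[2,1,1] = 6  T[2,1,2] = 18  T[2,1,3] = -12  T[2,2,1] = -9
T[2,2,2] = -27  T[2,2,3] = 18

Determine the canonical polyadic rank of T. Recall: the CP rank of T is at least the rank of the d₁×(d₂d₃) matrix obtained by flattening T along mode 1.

Lower bound: the mode-2 unfolding of T (rows indexed by j, columns by (i,k) = (1,1), (1,2), (1,3), (2,1), (2,2), (2,3)) is [[-6, -2, 0, 6, 18, -12], [18, 6, 0, -9, -27, 18]].
There the 2×2 minor on rows j ∈ {1, 2}, columns (i,k) ∈ {(1,1), (2,1)} is det [[-6, 6], [18, -9]] = -54 ≠ 0, so this unfolding has rank ≥ 2; CP rank is at least every unfolding rank, so rank(T) ≥ 2. (This is only a lower bound: in general the CP rank may exceed every unfolding rank, so we still need to exhibit 2 rank-1 terms summing to T.)
Upper bound — finding two terms. Write S_k = T[:,:,k] for the frontal slices: S₁ = [[-6, 18], [6, -9]], S₂ = [[-2, 6], [18, -27]], S₃ = [[0, 0], [-12, 18]].
If T = a₁ ⊗ b₁ ⊗ c₁ + a₂ ⊗ b₂ ⊗ c₂ then each S_k = c₁[k]·a₁b₁ᵀ + c₂[k]·a₂b₂ᵀ. S₁ and S₂ are linearly independent, so a₁b₁ᵀ and a₂b₂ᵀ must span the same plane of matrices: they are the rank-1 matrices of the form x·S₁ + y·S₂.
det(x·S₁ + y·S₂) is −54·x² − 180·xy − 54·y² = (-18)·(x + 3·y)(3·x + y), vanishing at (x:y) = (3:-1) and (1:-3).
M₁ = 3·S₁ − S₂ = [[-16, 48], [0, 0]] = (-16)·[1, 0][1, -3]ᵀ and M₂ = S₁ − 3·S₂ = [[0, 0], [-48, 72]] = (-24)·[0, 1][2, -3]ᵀ, so take a₁ = [1, 0], b₁ = [1, -3], a₂ = [0, 1], b₂ = [2, -3].
Each slice is an integer combination of E₁ = a₁b₁ᵀ and E₂ = a₂b₂ᵀ: S₁ = −6·E₁ + 3·E₂, S₂ = −2·E₁ + 9·E₂, S₃ = −6·E₂; reading off coefficients, c₁ = [-6, -2, 0] and c₂ = [3, 9, -6].
Hence T = [1, 0] ⊗ [1, -3] ⊗ [-6, -2, 0] + [0, 1] ⊗ [2, -3] ⊗ [3, 9, -6], so rank(T) ≤ 2.
These bounds meet, so rank(T) = 2.

2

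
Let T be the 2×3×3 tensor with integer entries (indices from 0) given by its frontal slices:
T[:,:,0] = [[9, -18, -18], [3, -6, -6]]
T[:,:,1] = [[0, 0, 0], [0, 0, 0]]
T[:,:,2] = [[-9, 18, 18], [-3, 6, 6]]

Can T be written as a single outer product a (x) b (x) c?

Yes

If T = a (x) b (x) c then every fibre of T is a multiple of the corresponding factor, so read the factors off the fibres through the nonzero entry T[0,0,0] = 9.
The mode-1 fibre T[:,0,0] = [9, 3] gives a = [3, 1] (primitive direction); the mode-2 fibre T[0,:,0] = [9, -18, -18] gives b = [1, -2, -2]; then c[k] = T[0,0,k] / (a[0]·b[0]) = [9, 0, -9] / 3 = [3, 0, -3].
Expanding [3, 1] (x) [1, -2, -2] (x) [3, 0, -3] reproduces all 18 entries of T, so T = [3, 1] (x) [1, -2, -2] (x) [3, 0, -3] and rank(T) ≤ 1.
Equivalently every frontal slice T[:,:,k] is c[k] times the rank-1 matrix [3, 1] (x) [1, -2, -2]. So T has rank 1 (it is nonzero).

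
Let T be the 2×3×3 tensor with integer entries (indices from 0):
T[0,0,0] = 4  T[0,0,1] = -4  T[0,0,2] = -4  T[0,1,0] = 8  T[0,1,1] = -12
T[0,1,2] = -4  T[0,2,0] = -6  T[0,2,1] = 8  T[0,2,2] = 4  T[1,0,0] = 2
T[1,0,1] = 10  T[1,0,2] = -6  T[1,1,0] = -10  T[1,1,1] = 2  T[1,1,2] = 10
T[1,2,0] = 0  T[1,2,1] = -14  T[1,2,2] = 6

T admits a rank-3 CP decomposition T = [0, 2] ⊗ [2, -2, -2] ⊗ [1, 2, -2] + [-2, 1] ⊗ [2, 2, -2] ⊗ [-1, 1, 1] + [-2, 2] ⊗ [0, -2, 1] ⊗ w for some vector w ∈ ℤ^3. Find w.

w = [1, -2, 0]

Subtract the known terms from T to get the rank-1 residual R = [-2, 2] ⊗ [0, -2, 1] ⊗ w, so R[i,j,k] = a[i]·b[j]·w[k]. Pick indices with nonzero a[0]·b[1] = (-2)·(-2) = 4. Only the fibre through (0,1,·) is needed: R[0,1,:] = T[0,1,:] − Σₗ aₗ[0]bₗ[1]cₗ = [8, -12, -4] − (0)·(-2)·[1, 2, -2] − (-2)·(2)·[-1, 1, 1] = [4, -8, 0]. Then w[k] = R[0,1,k] / 4 for each k, giving w = [4, -8, 0] / 4 = [1, -2, 0].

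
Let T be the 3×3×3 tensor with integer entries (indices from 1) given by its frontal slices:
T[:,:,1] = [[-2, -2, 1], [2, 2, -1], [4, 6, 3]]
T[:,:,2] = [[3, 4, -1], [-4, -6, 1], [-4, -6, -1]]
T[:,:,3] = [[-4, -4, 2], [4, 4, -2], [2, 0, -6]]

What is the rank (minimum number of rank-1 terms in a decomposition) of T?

3

Lower bound: the mode-3 unfolding of T (rows indexed by k, columns by (i,j) = (1,1), (1,2), (1,3), (2,1), (2,2), (2,3), (3,1), (3,2), (3,3)) is [[-2, -2, 1, 2, 2, -1, 4, 6, 3], [3, 4, -1, -4, -6, 1, -4, -6, -1], [-4, -4, 2, 4, 4, -2, 2, 0, -6]].
There the 3×3 minor on rows k ∈ {1, 2, 3}, columns (i,j) ∈ {(1,1), (1,2), (3,1)} is det [[-2, -2, 4], [3, 4, -4], [-4, -4, 2]] = 12 ≠ 0, so this unfolding has rank ≥ 3; CP rank is at least every unfolding rank, so rank(T) ≥ 3. (This is only a lower bound: in general the CP rank may exceed every unfolding rank, so we still need to exhibit 3 rank-1 terms summing to T.)
Upper bound: T is a sum of 3 rank-1 terms, T = (0, 0, 1) (x) (1, 2, 2) (x) (2, -1, -2) + (1, -2, -1) (x) (1, 2, 0) (x) (0, 1, 0) + (1, -1, -1) (x) (2, 2, -1) (x) (-1, 1, -2) (written with every a and b primitive with positive leading entry and the scale carried by c; CP decompositions are not unique, and this one is verified by expanding entrywise), so rank(T) ≤ 3.
These bounds meet, so rank(T) = 3.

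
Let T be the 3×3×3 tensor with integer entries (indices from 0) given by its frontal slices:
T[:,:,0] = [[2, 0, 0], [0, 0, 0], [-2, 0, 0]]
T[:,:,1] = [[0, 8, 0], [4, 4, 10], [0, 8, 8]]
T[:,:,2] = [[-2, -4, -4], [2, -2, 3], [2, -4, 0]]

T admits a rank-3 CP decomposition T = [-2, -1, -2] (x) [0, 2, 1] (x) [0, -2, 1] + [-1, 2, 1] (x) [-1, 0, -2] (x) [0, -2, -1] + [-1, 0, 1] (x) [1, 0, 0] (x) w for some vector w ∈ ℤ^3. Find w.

Subtract the known terms from T to get the rank-1 residual R = [-1, 0, 1] (x) [1, 0, 0] (x) w, so R[i,j,k] = a[i]·b[j]·w[k]. Pick indices with nonzero a[0]·b[0] = (-1)·(1) = -1. Only the fibre through (0,0,·) is needed: R[0,0,:] = T[0,0,:] − Σₗ aₗ[0]bₗ[0]cₗ = [2, 0, -2] − (-2)·(0)·[0, -2, 1] − (-1)·(-1)·[0, -2, -1] = [2, 2, -1]. Then w[k] = R[0,0,k] / -1 for each k, giving w = [2, 2, -1] / -1 = [-2, -2, 1].

w = [-2, -2, 1]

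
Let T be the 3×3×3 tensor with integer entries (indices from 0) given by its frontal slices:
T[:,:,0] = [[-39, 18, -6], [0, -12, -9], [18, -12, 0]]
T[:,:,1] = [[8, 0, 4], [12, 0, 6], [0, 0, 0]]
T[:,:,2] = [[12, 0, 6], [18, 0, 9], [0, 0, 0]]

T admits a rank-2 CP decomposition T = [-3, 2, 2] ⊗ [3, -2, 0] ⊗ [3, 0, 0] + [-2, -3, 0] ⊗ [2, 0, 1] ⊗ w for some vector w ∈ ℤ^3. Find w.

w = [3, -2, -3]

Subtract the known terms from T to get the rank-1 residual R = [-2, -3, 0] ⊗ [2, 0, 1] ⊗ w, so R[i,j,k] = a[i]·b[j]·w[k]. Pick indices with nonzero a[0]·b[0] = (-2)·(2) = -4. Only the fibre through (0,0,·) is needed: R[0,0,:] = T[0,0,:] − Σₗ aₗ[0]bₗ[0]cₗ = [-39, 8, 12] − (-3)·(3)·[3, 0, 0] = [-12, 8, 12]. Then w[k] = R[0,0,k] / -4 for each k, giving w = [-12, 8, 12] / -4 = [3, -2, -3].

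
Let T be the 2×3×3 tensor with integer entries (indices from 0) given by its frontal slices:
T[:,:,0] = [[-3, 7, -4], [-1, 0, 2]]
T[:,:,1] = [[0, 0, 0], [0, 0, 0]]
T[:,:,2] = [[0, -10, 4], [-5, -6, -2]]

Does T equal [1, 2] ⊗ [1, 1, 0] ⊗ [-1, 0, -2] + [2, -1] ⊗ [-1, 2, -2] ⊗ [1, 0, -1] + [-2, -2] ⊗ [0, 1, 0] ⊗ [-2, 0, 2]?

Yes

Reconstruct entrywise from the claimed factors. For example, T[0,0,0] = -3 and Σₗ aₗ[0]bₗ[0]cₗ[0] = (1)·(1)·(-1) + (2)·(-1)·(1) + (-2)·(0)·(-2) = -3; checking all 18 entries, every one matches. The claim holds.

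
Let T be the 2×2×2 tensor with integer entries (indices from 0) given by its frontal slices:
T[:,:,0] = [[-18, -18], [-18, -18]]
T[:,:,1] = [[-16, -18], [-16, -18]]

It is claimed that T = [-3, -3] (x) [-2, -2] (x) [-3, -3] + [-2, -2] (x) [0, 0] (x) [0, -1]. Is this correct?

Reconstruct entry (0,0,1) from the claimed factors: Σₗ aₗ[0]bₗ[0]cₗ[1] = (-3)·(-2)·(-3) + (-2)·(0)·(-1) = -18, but T[0,0,1] = -16. The claim is false.

No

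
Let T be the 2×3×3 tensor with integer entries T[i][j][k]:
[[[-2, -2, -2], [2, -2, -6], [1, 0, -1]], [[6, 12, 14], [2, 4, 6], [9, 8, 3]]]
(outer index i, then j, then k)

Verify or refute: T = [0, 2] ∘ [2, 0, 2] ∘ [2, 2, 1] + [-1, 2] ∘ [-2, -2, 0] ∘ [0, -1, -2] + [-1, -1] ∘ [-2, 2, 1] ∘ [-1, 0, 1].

Reconstruct entrywise from the claimed factors. For example, T[0,1,2] = -6 and Σₗ aₗ[0]bₗ[1]cₗ[2] = (0)·(0)·(1) + (-1)·(-2)·(-2) + (-1)·(2)·(1) = -6; checking all 18 entries, every one matches. The claim holds.

Yes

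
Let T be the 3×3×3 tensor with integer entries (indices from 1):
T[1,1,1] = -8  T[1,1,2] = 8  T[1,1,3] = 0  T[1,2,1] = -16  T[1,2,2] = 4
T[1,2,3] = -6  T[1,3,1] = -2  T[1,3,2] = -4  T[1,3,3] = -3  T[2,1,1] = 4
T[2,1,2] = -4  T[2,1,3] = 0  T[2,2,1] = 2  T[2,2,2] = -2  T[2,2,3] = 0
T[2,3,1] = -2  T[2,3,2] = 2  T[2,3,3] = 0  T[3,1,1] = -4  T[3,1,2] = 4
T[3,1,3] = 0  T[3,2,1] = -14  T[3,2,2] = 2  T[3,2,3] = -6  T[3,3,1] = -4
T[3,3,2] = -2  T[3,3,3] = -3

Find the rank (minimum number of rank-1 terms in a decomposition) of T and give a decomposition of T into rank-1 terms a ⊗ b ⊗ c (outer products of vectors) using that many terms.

rank(T) = 2

Lower bound: the mode-3 unfolding of T (rows indexed by k, columns by (i,j) = (1,1), (1,2), (1,3), (2,1), (2,2), (2,3), (3,1), (3,2), (3,3)) is [[-8, -16, -2, 4, 2, -2, -4, -14, -4], [8, 4, -4, -4, -2, 2, 4, 2, -2], [0, -6, -3, 0, 0, 0, 0, -6, -3]].
There the 2×2 minor on rows k ∈ {1, 2}, columns (i,j) ∈ {(1,1), (1,2)} is det [[-8, -16], [8, 4]] = 96 ≠ 0, so this unfolding has rank ≥ 2; CP rank is at least every unfolding rank, so rank(T) ≥ 2. (Flattening ranks never certify an upper bound on CP rank; for that we must actually write T with 2 rank-1 terms.)
Upper bound — finding two terms. Write S_k = T[:,:,k] for the frontal slices: S₁ = [[-8, -16, -2], [4, 2, -2], [-4, -14, -4]], S₂ = [[8, 4, -4], [-4, -2, 2], [4, 2, -2]], S₃ = [[0, -6, -3], [0, 0, 0], [0, -6, -3]].
If T = a₁ ⊗ b₁ ⊗ c₁ + a₂ ⊗ b₂ ⊗ c₂ then each S_k = c₁[k]·a₁b₁ᵀ + c₂[k]·a₂b₂ᵀ. S₁ and S₂ are linearly independent, so a₁b₁ᵀ and a₂b₂ᵀ must span the same plane of matrices: they are the rank-1 matrices of the form x·S₁ + y·S₂.
The 2×2 minor of x·S₁ + y·S₂ on rows {1,2}, columns {1,2} is 48·x² − 48·xy = 48·(x − y)(x), vanishing at (x:y) = (1:1) and (0:1).
M₁ = S₁ + S₂ = [[0, -12, -6], [0, 0, 0], [0, -12, -6]] = (-6)·(1, 0, 1)(0, 2, 1)ᵀ and M₂ = S₂ = [[8, 4, -4], [-4, -2, 2], [4, 2, -2]] = 2·(2, -1, 1)(2, 1, -1)ᵀ, so take a₁ = (1, 0, 1), b₁ = (0, 2, 1), a₂ = (2, -1, 1), b₂ = (2, 1, -1).
Each slice is an integer combination of E₁ = a₁b₁ᵀ and E₂ = a₂b₂ᵀ: S₁ = −6·E₁ − 2·E₂, S₂ = 2·E₂, S₃ = −3·E₁; reading off coefficients, c₁ = (-6, 0, -3) and c₂ = (-2, 2, 0).
Hence T = (1, 0, 1) ⊗ (0, 2, 1) ⊗ (-6, 0, -3) + (2, -1, 1) ⊗ (2, 1, -1) ⊗ (-2, 2, 0), so rank(T) ≤ 2.
These bounds meet, so rank(T) = 2.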